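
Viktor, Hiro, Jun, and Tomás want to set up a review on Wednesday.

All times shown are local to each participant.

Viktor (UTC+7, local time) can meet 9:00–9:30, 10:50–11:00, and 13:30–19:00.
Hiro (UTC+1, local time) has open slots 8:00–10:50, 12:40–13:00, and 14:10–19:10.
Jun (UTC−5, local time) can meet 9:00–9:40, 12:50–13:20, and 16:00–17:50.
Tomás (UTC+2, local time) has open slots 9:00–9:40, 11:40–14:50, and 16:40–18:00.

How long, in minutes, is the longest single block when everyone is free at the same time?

Viktor → UTC: 02:00–02:30, 03:50–04:00, 06:30–12:00.
Hiro → UTC: 07:00–09:50, 11:40–12:00, 13:10–18:10.
Jun → UTC: 14:00–14:40, 17:50–18:20, 21:00–22:50.
Tomás → UTC: 07:00–07:40, 09:40–12:50, 14:40–16:00.
Viktor ∩ Hiro: 07:00–09:50, 11:40–12:00.
Viktor ∩ Hiro ∩ Jun: (none).
Viktor ∩ Hiro ∩ Jun ∩ Tomás: (none).
No common window.

0 minutes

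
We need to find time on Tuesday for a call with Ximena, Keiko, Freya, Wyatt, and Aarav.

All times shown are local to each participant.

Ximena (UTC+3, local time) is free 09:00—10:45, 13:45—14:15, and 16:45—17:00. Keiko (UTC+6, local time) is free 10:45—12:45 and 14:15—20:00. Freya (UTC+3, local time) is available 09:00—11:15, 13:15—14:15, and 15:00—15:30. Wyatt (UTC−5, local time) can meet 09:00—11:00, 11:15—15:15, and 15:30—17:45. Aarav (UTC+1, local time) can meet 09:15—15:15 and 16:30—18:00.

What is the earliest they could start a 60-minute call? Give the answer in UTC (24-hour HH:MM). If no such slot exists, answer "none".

Ximena → UTC: 06:00–07:45, 10:45–11:15, 13:45–14:00.
Keiko → UTC: 04:45–06:45, 08:15–14:00.
Freya → UTC: 06:00–08:15, 10:15–11:15, 12:00–12:30.
Wyatt → UTC: 14:00–16:00, 16:15–20:15, 20:30–22:45.
Aarav → UTC: 08:15–14:15, 15:30–17:00.
Ximena ∩ Keiko: 06:00–06:45, 10:45–11:15, 13:45–14:00.
Ximena ∩ Keiko ∩ Freya: 06:00–06:45, 10:45–11:15.
Ximena ∩ Keiko ∩ Freya ∩ Wyatt: (none).
Ximena ∩ Keiko ∩ Freya ∩ Wyatt ∩ Aarav: (none).
Windows ≥ 60 min: (none).

none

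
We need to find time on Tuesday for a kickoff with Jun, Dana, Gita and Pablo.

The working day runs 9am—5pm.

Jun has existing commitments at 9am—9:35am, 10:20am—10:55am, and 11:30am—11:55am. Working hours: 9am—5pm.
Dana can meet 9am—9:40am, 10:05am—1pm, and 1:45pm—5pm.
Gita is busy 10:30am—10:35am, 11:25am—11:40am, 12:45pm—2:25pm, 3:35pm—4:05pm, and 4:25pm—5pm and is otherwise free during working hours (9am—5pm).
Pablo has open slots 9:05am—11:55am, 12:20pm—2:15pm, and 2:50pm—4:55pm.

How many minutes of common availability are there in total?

Jun free within 09:00–17:00: 09:35–10:20, 10:55–11:30, 11:55–17:00.
Gita free within 09:00–17:00: 09:00–10:30, 10:35–11:25, 11:40–12:45, 14:25–15:35, 16:05–16:25.
Jun ∩ Dana: 09:35–09:40, 10:05–10:20, 10:55–11:30, 11:55–13:00, 13:45–17:00.
Jun ∩ Dana ∩ Gita: 09:35–09:40, 10:05–10:20, 10:55–11:25, 11:55–12:45, 14:25–15:35, 16:05–16:25.
Jun ∩ Dana ∩ Gita ∩ Pablo: 09:35–09:40, 10:05–10:20, 10:55–11:25, 12:20–12:45, 14:50–15:35, 16:05–16:25.
Total common minutes: 5 + 15 + 30 + 25 + 45 + 20 = 140.

140 minutes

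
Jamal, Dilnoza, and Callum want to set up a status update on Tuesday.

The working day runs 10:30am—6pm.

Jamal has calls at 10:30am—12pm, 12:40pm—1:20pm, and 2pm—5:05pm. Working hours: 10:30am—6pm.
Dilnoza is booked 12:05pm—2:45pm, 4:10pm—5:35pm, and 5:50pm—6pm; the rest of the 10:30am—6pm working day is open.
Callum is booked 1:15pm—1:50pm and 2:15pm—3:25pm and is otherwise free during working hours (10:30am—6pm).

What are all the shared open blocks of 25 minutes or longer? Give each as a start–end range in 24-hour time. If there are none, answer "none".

none

Jamal free within 10:30–18:00: 12:00–12:40, 13:20–14:00, 17:05–18:00.
Dilnoza free within 10:30–18:00: 10:30–12:05, 14:45–16:10, 17:35–17:50.
Callum free within 10:30–18:00: 10:30–13:15, 13:50–14:15, 15:25–18:00.
Jamal ∩ Dilnoza: 12:00–12:05, 17:35–17:50.
Jamal ∩ Dilnoza ∩ Callum: 12:00–12:05, 17:35–17:50.
Windows ≥ 25 min: (none).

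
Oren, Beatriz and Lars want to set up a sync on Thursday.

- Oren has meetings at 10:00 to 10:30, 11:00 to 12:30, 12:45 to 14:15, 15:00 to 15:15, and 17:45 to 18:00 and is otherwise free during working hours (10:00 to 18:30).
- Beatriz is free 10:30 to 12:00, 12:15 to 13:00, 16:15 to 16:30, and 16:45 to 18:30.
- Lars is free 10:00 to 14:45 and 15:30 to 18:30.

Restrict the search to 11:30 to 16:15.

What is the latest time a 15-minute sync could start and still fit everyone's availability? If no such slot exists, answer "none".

Oren free within 10:00–18:30: 10:30–11:00, 12:30–12:45, 14:15–15:00, 15:15–17:45, 18:00–18:30.
Oren ∩ Beatriz: 10:30–11:00, 12:30–12:45, 16:15–16:30, 16:45–17:45, 18:00–18:30.
Oren ∩ Beatriz ∩ Lars: 10:30–11:00, 12:30–12:45, 16:15–16:30, 16:45–17:45, 18:00–18:30.
Restricted to 11:30–16:15: 12:30–12:45.
Windows ≥ 15 min: 12:30–12:45.
Latest start in the last window 12:30–12:45 is 12:45 − 15 min = 12:30.

12:30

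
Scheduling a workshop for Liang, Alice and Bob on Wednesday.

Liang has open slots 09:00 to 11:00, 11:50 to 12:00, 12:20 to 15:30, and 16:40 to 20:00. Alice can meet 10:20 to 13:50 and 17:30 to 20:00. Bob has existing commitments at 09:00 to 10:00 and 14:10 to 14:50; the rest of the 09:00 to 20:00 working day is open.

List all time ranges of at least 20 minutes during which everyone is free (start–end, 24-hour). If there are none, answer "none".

Bob free within 09:00–20:00: 10:00–14:10, 14:50–20:00.
Liang ∩ Alice: 10:20–11:00, 11:50–12:00, 12:20–13:50, 17:30–20:00.
Liang ∩ Alice ∩ Bob: 10:20–11:00, 11:50–12:00, 12:20–13:50, 17:30–20:00.
Windows ≥ 20 min: 10:20–11:00, 12:20–13:50, 17:30–20:00.

10:20–11:00, 12:20–13:50, 17:30–20:00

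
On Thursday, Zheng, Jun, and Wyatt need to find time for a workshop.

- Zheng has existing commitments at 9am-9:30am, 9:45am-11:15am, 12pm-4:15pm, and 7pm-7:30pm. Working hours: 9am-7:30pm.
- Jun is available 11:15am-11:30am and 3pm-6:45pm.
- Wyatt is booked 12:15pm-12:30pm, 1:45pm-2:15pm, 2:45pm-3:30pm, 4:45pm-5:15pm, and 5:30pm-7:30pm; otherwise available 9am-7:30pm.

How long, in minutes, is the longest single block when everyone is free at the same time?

Zheng free within 09:00–19:30: 09:30–09:45, 11:15–12:00, 16:15–19:00.
Wyatt free within 09:00–19:30: 09:00–12:15, 12:30–13:45, 14:15–14:45, 15:30–16:45, 17:15–17:30.
Zheng ∩ Jun: 11:15–11:30, 16:15–18:45.
Zheng ∩ Jun ∩ Wyatt: 11:15–11:30, 16:15–16:45, 17:15–17:30.
Common window lengths: 15, 30, 15 min; longest is 30.

30 minutes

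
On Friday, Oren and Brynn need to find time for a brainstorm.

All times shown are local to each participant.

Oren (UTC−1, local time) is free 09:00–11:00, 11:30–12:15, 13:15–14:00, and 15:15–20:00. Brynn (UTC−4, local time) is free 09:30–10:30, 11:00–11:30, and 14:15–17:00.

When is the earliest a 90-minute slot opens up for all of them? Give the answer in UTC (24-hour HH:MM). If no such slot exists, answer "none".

18:15

Oren → UTC: 10:00–12:00, 12:30–13:15, 14:15–15:00, 16:15–21:00.
Brynn → UTC: 13:30–14:30, 15:00–15:30, 18:15–21:00.
Oren ∩ Brynn: 14:15–14:30, 18:15–21:00.
Windows ≥ 90 min: 18:15–21:00.
Earliest such window starts at 18:15.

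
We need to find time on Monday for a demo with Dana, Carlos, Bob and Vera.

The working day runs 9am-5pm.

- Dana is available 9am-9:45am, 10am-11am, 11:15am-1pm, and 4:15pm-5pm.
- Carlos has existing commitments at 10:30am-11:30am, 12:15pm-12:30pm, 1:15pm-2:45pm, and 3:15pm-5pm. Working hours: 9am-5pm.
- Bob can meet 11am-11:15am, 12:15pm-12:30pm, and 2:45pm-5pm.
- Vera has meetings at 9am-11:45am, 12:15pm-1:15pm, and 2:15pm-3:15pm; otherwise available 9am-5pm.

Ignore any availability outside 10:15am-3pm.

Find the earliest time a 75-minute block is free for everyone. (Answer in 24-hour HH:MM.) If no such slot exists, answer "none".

none

Carlos free within 09:00–17:00: 09:00–10:30, 11:30–12:15, 12:30–13:15, 14:45–15:15.
Vera free within 09:00–17:00: 11:45–12:15, 13:15–14:15, 15:15–17:00.
Dana ∩ Carlos: 09:00–09:45, 10:00–10:30, 11:30–12:15, 12:30–13:00.
Dana ∩ Carlos ∩ Bob: (none).
Dana ∩ Carlos ∩ Bob ∩ Vera: (none).
Restricted to 10:15–15:00: (none).
Windows ≥ 75 min: (none).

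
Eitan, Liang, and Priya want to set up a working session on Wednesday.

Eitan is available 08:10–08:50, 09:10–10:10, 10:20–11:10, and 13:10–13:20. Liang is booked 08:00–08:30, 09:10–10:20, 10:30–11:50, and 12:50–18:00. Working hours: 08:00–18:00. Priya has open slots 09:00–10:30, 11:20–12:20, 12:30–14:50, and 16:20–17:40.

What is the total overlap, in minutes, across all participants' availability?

10 minutes

Liang free within 08:00–18:00: 08:30–09:10, 10:20–10:30, 11:50–12:50.
Eitan ∩ Liang: 08:30–08:50, 10:20–10:30.
Eitan ∩ Liang ∩ Priya: 10:20–10:30.
Total common minutes: 10.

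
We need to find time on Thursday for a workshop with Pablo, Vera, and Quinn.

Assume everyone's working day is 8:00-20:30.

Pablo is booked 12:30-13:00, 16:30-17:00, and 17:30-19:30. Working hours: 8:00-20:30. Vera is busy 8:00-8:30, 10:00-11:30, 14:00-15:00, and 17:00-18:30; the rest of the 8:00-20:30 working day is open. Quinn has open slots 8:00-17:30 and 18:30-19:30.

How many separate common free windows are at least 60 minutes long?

4

Pablo free within 08:00–20:30: 08:00–12:30, 13:00–16:30, 17:00–17:30, 19:30–20:30.
Vera free within 08:00–20:30: 08:30–10:00, 11:30–14:00, 15:00–17:00, 18:30–20:30.
Pablo ∩ Vera: 08:30–10:00, 11:30–12:30, 13:00–14:00, 15:00–16:30, 19:30–20:30.
Pablo ∩ Vera ∩ Quinn: 08:30–10:00, 11:30–12:30, 13:00–14:00, 15:00–16:30.
Windows ≥ 60 min: 08:30–10:00, 11:30–12:30, 13:00–14:00, 15:00–16:30.
That's 4 windows.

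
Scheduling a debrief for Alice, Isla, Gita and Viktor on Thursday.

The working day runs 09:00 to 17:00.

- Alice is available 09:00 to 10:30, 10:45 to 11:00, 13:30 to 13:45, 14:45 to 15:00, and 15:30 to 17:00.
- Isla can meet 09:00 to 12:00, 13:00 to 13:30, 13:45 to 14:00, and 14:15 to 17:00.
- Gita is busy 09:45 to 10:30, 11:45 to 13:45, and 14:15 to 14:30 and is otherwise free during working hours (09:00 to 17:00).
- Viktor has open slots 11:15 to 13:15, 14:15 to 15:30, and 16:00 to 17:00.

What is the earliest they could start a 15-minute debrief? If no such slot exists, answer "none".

Gita free within 09:00–17:00: 09:00–09:45, 10:30–11:45, 13:45–14:15, 14:30–17:00.
Alice ∩ Isla: 09:00–10:30, 10:45–11:00, 14:45–15:00, 15:30–17:00.
Alice ∩ Isla ∩ Gita: 09:00–09:45, 10:45–11:00, 14:45–15:00, 15:30–17:00.
Alice ∩ Isla ∩ Gita ∩ Viktor: 14:45–15:00, 16:00–17:00.
Windows ≥ 15 min: 14:45–15:00, 16:00–17:00.
Earliest such window starts at 14:45.

14:45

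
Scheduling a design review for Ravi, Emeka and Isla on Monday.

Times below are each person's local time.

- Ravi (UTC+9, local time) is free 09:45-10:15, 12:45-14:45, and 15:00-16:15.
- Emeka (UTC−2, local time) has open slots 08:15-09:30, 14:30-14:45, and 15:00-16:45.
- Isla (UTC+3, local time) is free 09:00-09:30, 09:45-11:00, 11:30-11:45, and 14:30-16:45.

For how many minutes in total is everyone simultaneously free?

Ravi → UTC: 00:45–01:15, 03:45–05:45, 06:00–07:15.
Emeka → UTC: 10:15–11:30, 16:30–16:45, 17:00–18:45.
Isla → UTC: 06:00–06:30, 06:45–08:00, 08:30–08:45, 11:30–13:45.
Ravi ∩ Emeka: (none).
Ravi ∩ Emeka ∩ Isla: (none).
Total common minutes: 0.

0 minutes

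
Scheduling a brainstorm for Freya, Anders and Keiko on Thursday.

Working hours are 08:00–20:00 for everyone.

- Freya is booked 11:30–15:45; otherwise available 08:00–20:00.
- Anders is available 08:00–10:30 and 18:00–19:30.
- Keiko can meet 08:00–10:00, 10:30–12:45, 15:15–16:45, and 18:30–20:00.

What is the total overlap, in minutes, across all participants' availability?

180 minutes

Freya free within 08:00–20:00: 08:00–11:30, 15:45–20:00.
Freya ∩ Anders: 08:00–10:30, 18:00–19:30.
Freya ∩ Anders ∩ Keiko: 08:00–10:00, 18:30–19:30.
Total common minutes: 120 + 60 = 180.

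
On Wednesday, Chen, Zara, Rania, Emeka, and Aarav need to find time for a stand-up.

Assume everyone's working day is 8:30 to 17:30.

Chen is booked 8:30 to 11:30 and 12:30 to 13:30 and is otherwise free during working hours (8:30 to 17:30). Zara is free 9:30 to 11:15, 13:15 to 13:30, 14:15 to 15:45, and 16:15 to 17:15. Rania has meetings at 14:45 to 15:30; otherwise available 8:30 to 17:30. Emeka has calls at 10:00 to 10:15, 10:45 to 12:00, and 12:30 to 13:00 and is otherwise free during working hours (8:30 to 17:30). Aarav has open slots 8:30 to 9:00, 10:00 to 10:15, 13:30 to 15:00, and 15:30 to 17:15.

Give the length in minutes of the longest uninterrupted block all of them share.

Chen free within 08:30–17:30: 11:30–12:30, 13:30–17:30.
Rania free within 08:30–17:30: 08:30–14:45, 15:30–17:30.
Emeka free within 08:30–17:30: 08:30–10:00, 10:15–10:45, 12:00–12:30, 13:00–17:30.
Chen ∩ Zara: 14:15–15:45, 16:15–17:15.
Chen ∩ Zara ∩ Rania: 14:15–14:45, 15:30–15:45, 16:15–17:15.
Chen ∩ Zara ∩ Rania ∩ Emeka: 14:15–14:45, 15:30–15:45, 16:15–17:15.
Chen ∩ Zara ∩ Rania ∩ Emeka ∩ Aarav: 14:15–14:45, 15:30–15:45, 16:15–17:15.
Common window lengths: 30, 15, 60 min; longest is 60.

60 minutes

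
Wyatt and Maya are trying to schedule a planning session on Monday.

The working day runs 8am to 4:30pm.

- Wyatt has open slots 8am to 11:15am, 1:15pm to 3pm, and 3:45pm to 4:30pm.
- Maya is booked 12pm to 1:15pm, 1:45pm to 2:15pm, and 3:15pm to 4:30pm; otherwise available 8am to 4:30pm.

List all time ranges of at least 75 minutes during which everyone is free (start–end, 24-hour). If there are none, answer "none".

08:00–11:15

Maya free within 08:00–16:30: 08:00–12:00, 13:15–13:45, 14:15–15:15.
Wyatt ∩ Maya: 08:00–11:15, 13:15–13:45, 14:15–15:00.
Windows ≥ 75 min: 08:00–11:15.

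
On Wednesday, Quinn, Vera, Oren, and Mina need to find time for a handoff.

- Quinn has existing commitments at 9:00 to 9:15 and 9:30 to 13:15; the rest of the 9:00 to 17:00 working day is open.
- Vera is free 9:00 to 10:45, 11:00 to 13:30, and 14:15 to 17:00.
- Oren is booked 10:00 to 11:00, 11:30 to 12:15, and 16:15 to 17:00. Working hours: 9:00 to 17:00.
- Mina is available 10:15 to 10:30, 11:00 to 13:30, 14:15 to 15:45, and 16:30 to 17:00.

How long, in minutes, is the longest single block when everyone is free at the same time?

90 minutes

Quinn free within 09:00–17:00: 09:15–09:30, 13:15–17:00.
Oren free within 09:00–17:00: 09:00–10:00, 11:00–11:30, 12:15–16:15.
Quinn ∩ Vera: 09:15–09:30, 13:15–13:30, 14:15–17:00.
Quinn ∩ Vera ∩ Oren: 09:15–09:30, 13:15–13:30, 14:15–16:15.
Quinn ∩ Vera ∩ Oren ∩ Mina: 13:15–13:30, 14:15–15:45.
Common window lengths: 15, 90 min; longest is 90.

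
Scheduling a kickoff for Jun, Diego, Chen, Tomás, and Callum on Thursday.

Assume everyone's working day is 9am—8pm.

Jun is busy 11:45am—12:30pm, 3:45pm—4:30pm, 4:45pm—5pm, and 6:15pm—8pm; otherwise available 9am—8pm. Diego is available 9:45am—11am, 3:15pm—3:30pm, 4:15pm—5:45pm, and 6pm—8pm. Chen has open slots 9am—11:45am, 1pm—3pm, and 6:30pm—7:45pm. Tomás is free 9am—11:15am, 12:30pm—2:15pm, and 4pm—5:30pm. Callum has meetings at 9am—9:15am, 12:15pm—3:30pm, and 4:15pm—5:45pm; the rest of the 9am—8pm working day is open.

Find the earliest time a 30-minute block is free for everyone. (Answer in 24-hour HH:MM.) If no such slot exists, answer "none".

09:45

Jun free within 09:00–20:00: 09:00–11:45, 12:30–15:45, 16:30–16:45, 17:00–18:15.
Callum free within 09:00–20:00: 09:15–12:15, 15:30–16:15, 17:45–20:00.
Jun ∩ Diego: 09:45–11:00, 15:15–15:30, 16:30–16:45, 17:00–17:45, 18:00–18:15.
Jun ∩ Diego ∩ Chen: 09:45–11:00.
Jun ∩ Diego ∩ Chen ∩ Tomás: 09:45–11:00.
Jun ∩ Diego ∩ Chen ∩ Tomás ∩ Callum: 09:45–11:00.
Windows ≥ 30 min: 09:45–11:00.
Earliest such window starts at 09:45.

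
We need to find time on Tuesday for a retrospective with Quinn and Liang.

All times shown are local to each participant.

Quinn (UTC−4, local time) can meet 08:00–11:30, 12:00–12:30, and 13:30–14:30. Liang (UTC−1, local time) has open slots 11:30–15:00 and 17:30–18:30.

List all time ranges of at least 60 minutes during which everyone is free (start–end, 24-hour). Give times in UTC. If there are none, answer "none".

12:30–15:30

Quinn → UTC: 12:00–15:30, 16:00–16:30, 17:30–18:30.
Liang → UTC: 12:30–16:00, 18:30–19:30.
Quinn ∩ Liang: 12:30–15:30.
Windows ≥ 60 min: 12:30–15:30.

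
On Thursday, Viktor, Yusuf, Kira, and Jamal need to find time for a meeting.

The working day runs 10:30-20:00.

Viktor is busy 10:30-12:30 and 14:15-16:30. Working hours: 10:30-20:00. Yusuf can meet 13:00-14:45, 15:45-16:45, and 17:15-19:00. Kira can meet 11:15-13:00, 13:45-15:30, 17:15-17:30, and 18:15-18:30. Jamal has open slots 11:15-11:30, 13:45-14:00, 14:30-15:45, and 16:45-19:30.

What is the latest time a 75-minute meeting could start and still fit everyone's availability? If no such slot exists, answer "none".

Viktor free within 10:30–20:00: 12:30–14:15, 16:30–20:00.
Viktor ∩ Yusuf: 13:00–14:15, 16:30–16:45, 17:15–19:00.
Viktor ∩ Yusuf ∩ Kira: 13:45–14:15, 17:15–17:30, 18:15–18:30.
Viktor ∩ Yusuf ∩ Kira ∩ Jamal: 13:45–14:00, 17:15–17:30, 18:15–18:30.
Windows ≥ 75 min: (none).

none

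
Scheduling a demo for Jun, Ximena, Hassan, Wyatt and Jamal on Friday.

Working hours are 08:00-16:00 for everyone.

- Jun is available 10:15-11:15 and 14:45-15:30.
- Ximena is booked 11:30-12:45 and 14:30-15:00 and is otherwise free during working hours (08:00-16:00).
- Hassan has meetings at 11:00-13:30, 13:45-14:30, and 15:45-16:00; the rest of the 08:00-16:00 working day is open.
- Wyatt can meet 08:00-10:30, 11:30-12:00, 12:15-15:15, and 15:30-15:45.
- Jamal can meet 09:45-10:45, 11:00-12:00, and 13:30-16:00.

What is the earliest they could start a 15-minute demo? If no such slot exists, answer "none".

Ximena free within 08:00–16:00: 08:00–11:30, 12:45–14:30, 15:00–16:00.
Hassan free within 08:00–16:00: 08:00–11:00, 13:30–13:45, 14:30–15:45.
Jun ∩ Ximena: 10:15–11:15, 15:00–15:30.
Jun ∩ Ximena ∩ Hassan: 10:15–11:00, 15:00–15:30.
Jun ∩ Ximena ∩ Hassan ∩ Wyatt: 10:15–10:30, 15:00–15:15.
Jun ∩ Ximena ∩ Hassan ∩ Wyatt ∩ Jamal: 10:15–10:30, 15:00–15:15.
Windows ≥ 15 min: 10:15–10:30, 15:00–15:15.
Earliest such window starts at 10:15.

10:15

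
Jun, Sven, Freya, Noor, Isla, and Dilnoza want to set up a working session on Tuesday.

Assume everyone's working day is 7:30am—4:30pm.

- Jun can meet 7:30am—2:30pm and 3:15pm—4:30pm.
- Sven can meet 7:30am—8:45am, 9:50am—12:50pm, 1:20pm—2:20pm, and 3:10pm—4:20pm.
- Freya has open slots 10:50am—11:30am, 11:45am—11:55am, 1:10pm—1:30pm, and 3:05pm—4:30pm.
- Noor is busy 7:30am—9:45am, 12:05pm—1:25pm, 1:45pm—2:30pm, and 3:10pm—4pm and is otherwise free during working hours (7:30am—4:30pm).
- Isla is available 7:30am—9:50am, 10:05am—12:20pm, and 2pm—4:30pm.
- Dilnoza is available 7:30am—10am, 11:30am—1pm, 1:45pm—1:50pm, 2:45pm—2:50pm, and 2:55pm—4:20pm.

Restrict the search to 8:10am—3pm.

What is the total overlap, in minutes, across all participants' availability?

Noor free within 07:30–16:30: 09:45–12:05, 13:25–13:45, 14:30–15:10, 16:00–16:30.
Jun ∩ Sven: 07:30–08:45, 09:50–12:50, 13:20–14:20, 15:15–16:20.
Jun ∩ Sven ∩ Freya: 10:50–11:30, 11:45–11:55, 13:20–13:30, 15:15–16:20.
Jun ∩ Sven ∩ Freya ∩ Noor: 10:50–11:30, 11:45–11:55, 13:25–13:30, 16:00–16:20.
Jun ∩ Sven ∩ Freya ∩ Noor ∩ Isla: 10:50–11:30, 11:45–11:55, 16:00–16:20.
Jun ∩ Sven ∩ Freya ∩ Noor ∩ Isla ∩ Dilnoza: 11:45–11:55, 16:00–16:20.
Restricted to 08:10–15:00: 11:45–11:55.
Total common minutes: 10.

10 minutes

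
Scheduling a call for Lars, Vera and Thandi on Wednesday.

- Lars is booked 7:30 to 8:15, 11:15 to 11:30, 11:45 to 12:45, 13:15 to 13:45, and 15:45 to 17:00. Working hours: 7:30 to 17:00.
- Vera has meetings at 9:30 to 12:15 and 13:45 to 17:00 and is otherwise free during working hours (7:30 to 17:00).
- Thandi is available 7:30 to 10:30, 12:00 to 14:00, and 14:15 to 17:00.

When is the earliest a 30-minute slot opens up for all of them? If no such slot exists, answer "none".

Lars free within 07:30–17:00: 08:15–11:15, 11:30–11:45, 12:45–13:15, 13:45–15:45.
Vera free within 07:30–17:00: 07:30–09:30, 12:15–13:45.
Lars ∩ Vera: 08:15–09:30, 12:45–13:15.
Lars ∩ Vera ∩ Thandi: 08:15–09:30, 12:45–13:15.
Windows ≥ 30 min: 08:15–09:30, 12:45–13:15.
Earliest such window starts at 08:15.

08:15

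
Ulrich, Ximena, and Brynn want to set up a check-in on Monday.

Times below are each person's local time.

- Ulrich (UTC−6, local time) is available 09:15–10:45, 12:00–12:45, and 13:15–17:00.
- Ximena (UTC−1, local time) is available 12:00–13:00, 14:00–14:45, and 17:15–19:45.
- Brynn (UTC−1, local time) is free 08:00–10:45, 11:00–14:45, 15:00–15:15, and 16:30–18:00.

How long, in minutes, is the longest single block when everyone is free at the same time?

Ulrich → UTC: 15:15–16:45, 18:00–18:45, 19:15–23:00.
Ximena → UTC: 13:00–14:00, 15:00–15:45, 18:15–20:45.
Brynn → UTC: 09:00–11:45, 12:00–15:45, 16:00–16:15, 17:30–19:00.
Ulrich ∩ Ximena: 15:15–15:45, 18:15–18:45, 19:15–20:45.
Ulrich ∩ Ximena ∩ Brynn: 15:15–15:45, 18:15–18:45.
Common window lengths: 30, 30 min; longest is 30.

30 minutes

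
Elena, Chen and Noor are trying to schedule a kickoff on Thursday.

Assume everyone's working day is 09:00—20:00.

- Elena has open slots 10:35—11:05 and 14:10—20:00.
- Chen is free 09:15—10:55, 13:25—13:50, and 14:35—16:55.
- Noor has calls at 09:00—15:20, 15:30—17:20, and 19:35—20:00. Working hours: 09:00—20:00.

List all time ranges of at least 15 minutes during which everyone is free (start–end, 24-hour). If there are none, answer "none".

Noor free within 09:00–20:00: 15:20–15:30, 17:20–19:35.
Elena ∩ Chen: 10:35–10:55, 14:35–16:55.
Elena ∩ Chen ∩ Noor: 15:20–15:30.
Windows ≥ 15 min: (none).

none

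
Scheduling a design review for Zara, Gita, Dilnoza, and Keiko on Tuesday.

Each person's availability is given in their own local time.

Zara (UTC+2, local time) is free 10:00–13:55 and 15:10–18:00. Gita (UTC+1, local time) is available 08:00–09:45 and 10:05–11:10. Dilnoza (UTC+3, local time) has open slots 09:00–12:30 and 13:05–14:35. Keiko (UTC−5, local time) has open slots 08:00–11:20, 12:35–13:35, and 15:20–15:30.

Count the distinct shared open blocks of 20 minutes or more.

Zara → UTC: 08:00–11:55, 13:10–16:00.
Gita → UTC: 07:00–08:45, 09:05–10:10.
Dilnoza → UTC: 06:00–09:30, 10:05–11:35.
Keiko → UTC: 13:00–16:20, 17:35–18:35, 20:20–20:30.
Zara ∩ Gita: 08:00–08:45, 09:05–10:10.
Zara ∩ Gita ∩ Dilnoza: 08:00–08:45, 09:05–09:30, 10:05–10:10.
Zara ∩ Gita ∩ Dilnoza ∩ Keiko: (none).
Windows ≥ 20 min: (none).
That's 0 windows.

0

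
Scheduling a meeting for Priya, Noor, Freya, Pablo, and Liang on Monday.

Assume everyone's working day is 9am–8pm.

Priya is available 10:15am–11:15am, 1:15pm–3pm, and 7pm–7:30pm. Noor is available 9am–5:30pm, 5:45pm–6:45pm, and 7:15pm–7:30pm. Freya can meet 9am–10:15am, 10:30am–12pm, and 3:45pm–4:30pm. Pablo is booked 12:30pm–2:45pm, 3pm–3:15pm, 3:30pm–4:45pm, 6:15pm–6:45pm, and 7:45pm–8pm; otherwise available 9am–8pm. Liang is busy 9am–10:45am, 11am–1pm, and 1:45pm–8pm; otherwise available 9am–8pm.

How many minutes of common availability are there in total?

Pablo free within 09:00–20:00: 09:00–12:30, 14:45–15:00, 15:15–15:30, 16:45–18:15, 18:45–19:45.
Liang free within 09:00–20:00: 10:45–11:00, 13:00–13:45.
Priya ∩ Noor: 10:15–11:15, 13:15–15:00, 19:15–19:30.
Priya ∩ Noor ∩ Freya: 10:30–11:15.
Priya ∩ Noor ∩ Freya ∩ Pablo: 10:30–11:15.
Priya ∩ Noor ∩ Freya ∩ Pablo ∩ Liang: 10:45–11:00.
Total common minutes: 15.

15 minutes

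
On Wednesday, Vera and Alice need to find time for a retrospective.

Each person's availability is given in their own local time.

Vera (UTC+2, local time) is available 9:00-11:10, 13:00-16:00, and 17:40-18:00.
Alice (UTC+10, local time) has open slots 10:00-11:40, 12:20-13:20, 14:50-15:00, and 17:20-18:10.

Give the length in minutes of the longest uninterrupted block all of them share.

Vera → UTC: 07:00–09:10, 11:00–14:00, 15:40–16:00.
Alice → UTC: 00:00–01:40, 02:20–03:20, 04:50–05:00, 07:20–08:10.
Vera ∩ Alice: 07:20–08:10.
Single common window of 50 minutes.

50 minutes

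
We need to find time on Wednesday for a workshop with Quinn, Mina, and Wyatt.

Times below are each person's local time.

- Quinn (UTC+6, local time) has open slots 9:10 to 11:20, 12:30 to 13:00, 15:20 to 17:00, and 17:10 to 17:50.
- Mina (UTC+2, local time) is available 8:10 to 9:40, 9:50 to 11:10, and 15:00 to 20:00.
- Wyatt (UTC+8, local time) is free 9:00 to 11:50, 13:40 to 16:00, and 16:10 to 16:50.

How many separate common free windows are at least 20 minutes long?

Quinn → UTC: 03:10–05:20, 06:30–07:00, 09:20–11:00, 11:10–11:50.
Mina → UTC: 06:10–07:40, 07:50–09:10, 13:00–18:00.
Wyatt → UTC: 01:00–03:50, 05:40–08:00, 08:10–08:50.
Quinn ∩ Mina: 06:30–07:00.
Quinn ∩ Mina ∩ Wyatt: 06:30–07:00.
Windows ≥ 20 min: 06:30–07:00.
That's 1 window.

1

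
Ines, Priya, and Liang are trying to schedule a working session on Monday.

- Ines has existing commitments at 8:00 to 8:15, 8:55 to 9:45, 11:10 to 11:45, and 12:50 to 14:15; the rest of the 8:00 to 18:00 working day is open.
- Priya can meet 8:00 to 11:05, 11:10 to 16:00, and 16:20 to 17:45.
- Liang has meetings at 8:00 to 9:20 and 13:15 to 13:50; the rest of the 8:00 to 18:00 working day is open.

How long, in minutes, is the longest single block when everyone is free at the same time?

105 minutes

Ines free within 08:00–18:00: 08:15–08:55, 09:45–11:10, 11:45–12:50, 14:15–18:00.
Liang free within 08:00–18:00: 09:20–13:15, 13:50–18:00.
Ines ∩ Priya: 08:15–08:55, 09:45–11:05, 11:45–12:50, 14:15–16:00, 16:20–17:45.
Ines ∩ Priya ∩ Liang: 09:45–11:05, 11:45–12:50, 14:15–16:00, 16:20–17:45.
Common window lengths: 80, 65, 105, 85 min; longest is 105.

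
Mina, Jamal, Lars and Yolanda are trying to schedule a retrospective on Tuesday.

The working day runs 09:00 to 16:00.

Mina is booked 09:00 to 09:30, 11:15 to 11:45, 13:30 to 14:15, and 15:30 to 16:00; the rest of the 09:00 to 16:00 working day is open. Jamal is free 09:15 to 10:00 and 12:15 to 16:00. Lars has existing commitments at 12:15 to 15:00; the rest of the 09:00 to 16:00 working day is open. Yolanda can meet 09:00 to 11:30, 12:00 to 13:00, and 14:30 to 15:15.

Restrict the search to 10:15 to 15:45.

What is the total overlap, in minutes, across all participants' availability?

Mina free within 09:00–16:00: 09:30–11:15, 11:45–13:30, 14:15–15:30.
Lars free within 09:00–16:00: 09:00–12:15, 15:00–16:00.
Mina ∩ Jamal: 09:30–10:00, 12:15–13:30, 14:15–15:30.
Mina ∩ Jamal ∩ Lars: 09:30–10:00, 15:00–15:30.
Mina ∩ Jamal ∩ Lars ∩ Yolanda: 09:30–10:00, 15:00–15:15.
Restricted to 10:15–15:45: 15:00–15:15.
Total common minutes: 15.

15 minutes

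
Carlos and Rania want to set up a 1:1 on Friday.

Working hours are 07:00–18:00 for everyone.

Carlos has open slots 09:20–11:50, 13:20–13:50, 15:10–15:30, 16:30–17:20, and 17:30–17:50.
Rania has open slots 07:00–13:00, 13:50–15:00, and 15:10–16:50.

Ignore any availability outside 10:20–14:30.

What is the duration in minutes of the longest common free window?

90 minutes

Carlos ∩ Rania: 09:20–11:50, 15:10–15:30, 16:30–16:50.
Restricted to 10:20–14:30: 10:20–11:50.
Single common window of 90 minutes.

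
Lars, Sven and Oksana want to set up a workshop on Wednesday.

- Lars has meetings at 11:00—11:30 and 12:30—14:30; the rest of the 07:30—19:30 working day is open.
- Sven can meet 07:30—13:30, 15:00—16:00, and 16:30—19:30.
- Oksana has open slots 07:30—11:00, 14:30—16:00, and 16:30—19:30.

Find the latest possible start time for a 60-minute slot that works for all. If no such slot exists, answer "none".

18:30

Lars free within 07:30–19:30: 07:30–11:00, 11:30–12:30, 14:30–19:30.
Lars ∩ Sven: 07:30–11:00, 11:30–12:30, 15:00–16:00, 16:30–19:30.
Lars ∩ Sven ∩ Oksana: 07:30–11:00, 15:00–16:00, 16:30–19:30.
Windows ≥ 60 min: 07:30–11:00, 15:00–16:00, 16:30–19:30.
Latest start in the last window 16:30–19:30 is 19:30 − 60 min = 18:30.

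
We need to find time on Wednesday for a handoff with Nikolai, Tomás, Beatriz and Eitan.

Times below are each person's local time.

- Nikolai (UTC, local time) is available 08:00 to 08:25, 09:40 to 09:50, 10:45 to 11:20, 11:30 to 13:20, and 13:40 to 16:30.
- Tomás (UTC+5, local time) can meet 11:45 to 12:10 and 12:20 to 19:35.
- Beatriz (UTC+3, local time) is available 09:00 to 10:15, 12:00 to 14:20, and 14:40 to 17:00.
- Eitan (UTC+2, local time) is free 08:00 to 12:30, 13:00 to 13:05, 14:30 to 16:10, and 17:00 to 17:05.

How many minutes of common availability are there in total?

Nikolai → UTC: 08:00–08:25, 09:40–09:50, 10:45–11:20, 11:30–13:20, 13:40–16:30.
Tomás → UTC: 06:45–07:10, 07:20–14:35.
Beatriz → UTC: 06:00–07:15, 09:00–11:20, 11:40–14:00.
Eitan → UTC: 06:00–10:30, 11:00–11:05, 12:30–14:10, 15:00–15:05.
Nikolai ∩ Tomás: 08:00–08:25, 09:40–09:50, 10:45–11:20, 11:30–13:20, 13:40–14:35.
Nikolai ∩ Tomás ∩ Beatriz: 09:40–09:50, 10:45–11:20, 11:40–13:20, 13:40–14:00.
Nikolai ∩ Tomás ∩ Beatriz ∩ Eitan: 09:40–09:50, 11:00–11:05, 12:30–13:20, 13:40–14:00.
Total common minutes: 10 + 5 + 50 + 20 = 85.

85 minutes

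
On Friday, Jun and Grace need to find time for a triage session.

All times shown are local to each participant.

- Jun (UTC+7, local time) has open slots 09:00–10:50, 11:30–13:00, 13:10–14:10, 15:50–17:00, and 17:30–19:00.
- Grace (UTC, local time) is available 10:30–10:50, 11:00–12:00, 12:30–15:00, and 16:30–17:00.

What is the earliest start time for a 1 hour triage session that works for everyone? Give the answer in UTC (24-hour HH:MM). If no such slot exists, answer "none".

Jun → UTC: 02:00–03:50, 04:30–06:00, 06:10–07:10, 08:50–10:00, 10:30–12:00.
Grace → UTC: 10:30–10:50, 11:00–12:00, 12:30–15:00, 16:30–17:00.
Jun ∩ Grace: 10:30–10:50, 11:00–12:00.
Windows ≥ 60 min: 11:00–12:00.
Earliest such window starts at 11:00.

11:00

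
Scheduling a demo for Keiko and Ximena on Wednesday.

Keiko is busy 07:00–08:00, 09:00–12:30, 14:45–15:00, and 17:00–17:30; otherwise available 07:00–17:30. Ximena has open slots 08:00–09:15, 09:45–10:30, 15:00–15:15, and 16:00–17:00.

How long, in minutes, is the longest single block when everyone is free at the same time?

Keiko free within 07:00–17:30: 08:00–09:00, 12:30–14:45, 15:00–17:00.
Keiko ∩ Ximena: 08:00–09:00, 15:00–15:15, 16:00–17:00.
Common window lengths: 60, 15, 60 min; longest is 60.

60 minutes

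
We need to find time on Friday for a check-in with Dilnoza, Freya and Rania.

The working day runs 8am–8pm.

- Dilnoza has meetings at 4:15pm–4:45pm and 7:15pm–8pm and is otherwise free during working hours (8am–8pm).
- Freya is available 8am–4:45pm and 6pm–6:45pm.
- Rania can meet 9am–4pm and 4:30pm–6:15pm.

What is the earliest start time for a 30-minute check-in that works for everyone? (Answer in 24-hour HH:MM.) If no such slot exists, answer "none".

Dilnoza free within 08:00–20:00: 08:00–16:15, 16:45–19:15.
Dilnoza ∩ Freya: 08:00–16:15, 18:00–18:45.
Dilnoza ∩ Freya ∩ Rania: 09:00–16:00, 18:00–18:15.
Windows ≥ 30 min: 09:00–16:00.
Earliest such window starts at 09:00.

09:00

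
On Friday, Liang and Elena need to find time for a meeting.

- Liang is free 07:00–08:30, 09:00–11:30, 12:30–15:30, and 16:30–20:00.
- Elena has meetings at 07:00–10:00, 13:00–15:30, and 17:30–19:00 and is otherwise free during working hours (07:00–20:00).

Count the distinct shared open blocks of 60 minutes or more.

3

Elena free within 07:00–20:00: 10:00–13:00, 15:30–17:30, 19:00–20:00.
Liang ∩ Elena: 10:00–11:30, 12:30–13:00, 16:30–17:30, 19:00–20:00.
Windows ≥ 60 min: 10:00–11:30, 16:30–17:30, 19:00–20:00.
That's 3 windows.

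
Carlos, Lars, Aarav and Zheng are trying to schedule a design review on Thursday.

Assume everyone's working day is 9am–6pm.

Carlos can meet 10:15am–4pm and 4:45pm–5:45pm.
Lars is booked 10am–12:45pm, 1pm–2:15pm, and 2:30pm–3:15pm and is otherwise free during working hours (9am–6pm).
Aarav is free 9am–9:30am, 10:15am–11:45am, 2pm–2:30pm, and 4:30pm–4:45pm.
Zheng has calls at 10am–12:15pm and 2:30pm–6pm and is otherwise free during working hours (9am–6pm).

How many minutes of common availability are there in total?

Lars free within 09:00–18:00: 09:00–10:00, 12:45–13:00, 14:15–14:30, 15:15–18:00.
Zheng free within 09:00–18:00: 09:00–10:00, 12:15–14:30.
Carlos ∩ Lars: 12:45–13:00, 14:15–14:30, 15:15–16:00, 16:45–17:45.
Carlos ∩ Lars ∩ Aarav: 14:15–14:30.
Carlos ∩ Lars ∩ Aarav ∩ Zheng: 14:15–14:30.
Total common minutes: 15.

15 minutes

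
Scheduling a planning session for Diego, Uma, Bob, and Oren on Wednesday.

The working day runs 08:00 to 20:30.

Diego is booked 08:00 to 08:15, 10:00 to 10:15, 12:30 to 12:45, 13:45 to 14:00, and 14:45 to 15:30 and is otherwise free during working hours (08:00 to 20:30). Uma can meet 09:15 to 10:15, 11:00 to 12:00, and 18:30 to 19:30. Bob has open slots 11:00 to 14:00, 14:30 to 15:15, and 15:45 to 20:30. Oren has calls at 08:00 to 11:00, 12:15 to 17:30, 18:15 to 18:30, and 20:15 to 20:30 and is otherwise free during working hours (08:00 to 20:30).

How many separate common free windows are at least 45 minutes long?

Diego free within 08:00–20:30: 08:15–10:00, 10:15–12:30, 12:45–13:45, 14:00–14:45, 15:30–20:30.
Oren free within 08:00–20:30: 11:00–12:15, 17:30–18:15, 18:30–20:15.
Diego ∩ Uma: 09:15–10:00, 11:00–12:00, 18:30–19:30.
Diego ∩ Uma ∩ Bob: 11:00–12:00, 18:30–19:30.
Diego ∩ Uma ∩ Bob ∩ Oren: 11:00–12:00, 18:30–19:30.
Windows ≥ 45 min: 11:00–12:00, 18:30–19:30.
That's 2 windows.

2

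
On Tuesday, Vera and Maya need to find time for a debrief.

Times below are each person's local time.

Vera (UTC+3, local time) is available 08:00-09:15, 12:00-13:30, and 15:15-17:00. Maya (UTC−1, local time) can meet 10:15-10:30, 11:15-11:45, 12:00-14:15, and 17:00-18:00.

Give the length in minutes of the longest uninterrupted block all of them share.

60 minutes

Vera → UTC: 05:00–06:15, 09:00–10:30, 12:15–14:00.
Maya → UTC: 11:15–11:30, 12:15–12:45, 13:00–15:15, 18:00–19:00.
Vera ∩ Maya: 12:15–12:45, 13:00–14:00.
Common window lengths: 30, 60 min; longest is 60.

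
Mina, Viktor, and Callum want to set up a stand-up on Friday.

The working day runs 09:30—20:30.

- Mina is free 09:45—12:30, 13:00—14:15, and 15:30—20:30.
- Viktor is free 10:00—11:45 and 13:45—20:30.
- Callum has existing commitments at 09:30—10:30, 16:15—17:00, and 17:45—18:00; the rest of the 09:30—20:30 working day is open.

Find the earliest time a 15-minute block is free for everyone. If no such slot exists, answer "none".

10:30

Callum free within 09:30–20:30: 10:30–16:15, 17:00–17:45, 18:00–20:30.
Mina ∩ Viktor: 10:00–11:45, 13:45–14:15, 15:30–20:30.
Mina ∩ Viktor ∩ Callum: 10:30–11:45, 13:45–14:15, 15:30–16:15, 17:00–17:45, 18:00–20:30.
Windows ≥ 15 min: 10:30–11:45, 13:45–14:15, 15:30–16:15, 17:00–17:45, 18:00–20:30.
Earliest such window starts at 10:30.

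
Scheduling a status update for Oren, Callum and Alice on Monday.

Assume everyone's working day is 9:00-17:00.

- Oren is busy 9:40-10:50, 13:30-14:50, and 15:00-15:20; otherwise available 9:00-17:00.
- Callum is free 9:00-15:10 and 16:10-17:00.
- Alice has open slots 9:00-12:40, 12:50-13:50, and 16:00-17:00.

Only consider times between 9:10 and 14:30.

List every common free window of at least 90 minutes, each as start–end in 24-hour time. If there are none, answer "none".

10:50–12:40

Oren free within 09:00–17:00: 09:00–09:40, 10:50–13:30, 14:50–15:00, 15:20–17:00.
Oren ∩ Callum: 09:00–09:40, 10:50–13:30, 14:50–15:00, 16:10–17:00.
Oren ∩ Callum ∩ Alice: 09:00–09:40, 10:50–12:40, 12:50–13:30, 16:10–17:00.
Restricted to 09:10–14:30: 09:10–09:40, 10:50–12:40, 12:50–13:30.
Windows ≥ 90 min: 10:50–12:40.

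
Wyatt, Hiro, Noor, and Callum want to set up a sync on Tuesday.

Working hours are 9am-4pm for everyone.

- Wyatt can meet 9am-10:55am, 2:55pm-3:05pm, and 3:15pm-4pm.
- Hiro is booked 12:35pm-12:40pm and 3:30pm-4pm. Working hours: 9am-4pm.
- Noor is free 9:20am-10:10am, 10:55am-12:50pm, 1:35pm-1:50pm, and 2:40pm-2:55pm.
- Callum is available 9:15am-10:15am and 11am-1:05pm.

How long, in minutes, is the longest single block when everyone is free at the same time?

Hiro free within 09:00–16:00: 09:00–12:35, 12:40–15:30.
Wyatt ∩ Hiro: 09:00–10:55, 14:55–15:05, 15:15–15:30.
Wyatt ∩ Hiro ∩ Noor: 09:20–10:10.
Wyatt ∩ Hiro ∩ Noor ∩ Callum: 09:20–10:10.
Single common window of 50 minutes.

50 minutes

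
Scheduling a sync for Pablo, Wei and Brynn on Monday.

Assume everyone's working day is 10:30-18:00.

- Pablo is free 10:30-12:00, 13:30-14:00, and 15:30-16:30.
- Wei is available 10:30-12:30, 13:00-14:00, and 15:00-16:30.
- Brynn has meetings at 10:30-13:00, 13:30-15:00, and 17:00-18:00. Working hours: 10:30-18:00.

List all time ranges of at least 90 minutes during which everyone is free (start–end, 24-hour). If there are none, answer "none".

none

Brynn free within 10:30–18:00: 13:00–13:30, 15:00–17:00.
Pablo ∩ Wei: 10:30–12:00, 13:30–14:00, 15:30–16:30.
Pablo ∩ Wei ∩ Brynn: 15:30–16:30.
Windows ≥ 90 min: (none).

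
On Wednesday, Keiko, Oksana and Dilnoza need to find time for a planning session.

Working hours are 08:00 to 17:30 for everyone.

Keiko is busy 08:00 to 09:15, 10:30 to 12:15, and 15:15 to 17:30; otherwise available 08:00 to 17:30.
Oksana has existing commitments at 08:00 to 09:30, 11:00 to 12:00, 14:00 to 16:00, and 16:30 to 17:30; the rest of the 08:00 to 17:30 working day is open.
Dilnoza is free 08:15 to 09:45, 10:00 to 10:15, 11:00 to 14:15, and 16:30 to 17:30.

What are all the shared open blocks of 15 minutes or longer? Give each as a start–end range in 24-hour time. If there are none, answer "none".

09:30–09:45, 10:00–10:15, 12:15–14:00

Keiko free within 08:00–17:30: 09:15–10:30, 12:15–15:15.
Oksana free within 08:00–17:30: 09:30–11:00, 12:00–14:00, 16:00–16:30.
Keiko ∩ Oksana: 09:30–10:30, 12:15–14:00.
Keiko ∩ Oksana ∩ Dilnoza: 09:30–09:45, 10:00–10:15, 12:15–14:00.
Windows ≥ 15 min: 09:30–09:45, 10:00–10:15, 12:15–14:00.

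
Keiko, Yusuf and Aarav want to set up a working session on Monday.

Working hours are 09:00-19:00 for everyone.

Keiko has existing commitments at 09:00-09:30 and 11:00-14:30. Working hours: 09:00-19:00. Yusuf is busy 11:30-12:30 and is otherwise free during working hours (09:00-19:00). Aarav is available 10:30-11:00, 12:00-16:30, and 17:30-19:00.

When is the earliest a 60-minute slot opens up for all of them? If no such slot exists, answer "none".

Keiko free within 09:00–19:00: 09:30–11:00, 14:30–19:00.
Yusuf free within 09:00–19:00: 09:00–11:30, 12:30–19:00.
Keiko ∩ Yusuf: 09:30–11:00, 14:30–19:00.
Keiko ∩ Yusuf ∩ Aarav: 10:30–11:00, 14:30–16:30, 17:30–19:00.
Windows ≥ 60 min: 14:30–16:30, 17:30–19:00.
Earliest such window starts at 14:30.

14:30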